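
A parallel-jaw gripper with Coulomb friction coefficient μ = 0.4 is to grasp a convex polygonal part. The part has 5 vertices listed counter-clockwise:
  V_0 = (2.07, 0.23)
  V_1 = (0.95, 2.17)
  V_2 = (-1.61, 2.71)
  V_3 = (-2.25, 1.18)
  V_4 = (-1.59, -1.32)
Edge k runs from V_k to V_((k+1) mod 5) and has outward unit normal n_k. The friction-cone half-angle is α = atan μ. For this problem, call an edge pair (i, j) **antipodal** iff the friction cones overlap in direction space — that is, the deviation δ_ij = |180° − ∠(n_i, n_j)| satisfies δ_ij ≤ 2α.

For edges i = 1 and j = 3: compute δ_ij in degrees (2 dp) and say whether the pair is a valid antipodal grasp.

α = atan 0.4 = 21.80°;  2α = 43.60°
edge 1: e_1 = (-2.56, +0.54);  n_1 = (+0.2064, +0.9785)
edge 3: e_3 = (+0.66, -2.50);  n_3 = (-0.9669, -0.2553)
∠(n_1, n_3) = 116.70°
δ = |180° − 116.70°| = 63.30°
63.30° > 2α = 43.60°  →  invalid

δ = 63.30°, invalid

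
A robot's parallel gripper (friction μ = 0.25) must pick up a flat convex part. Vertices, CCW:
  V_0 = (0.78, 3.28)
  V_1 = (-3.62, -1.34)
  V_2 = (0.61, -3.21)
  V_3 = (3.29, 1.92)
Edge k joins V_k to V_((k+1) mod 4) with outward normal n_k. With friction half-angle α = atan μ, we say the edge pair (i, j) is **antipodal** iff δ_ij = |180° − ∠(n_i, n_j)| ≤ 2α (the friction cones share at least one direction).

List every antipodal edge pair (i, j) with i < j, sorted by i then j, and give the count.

α = atan 0.25 = 14.04°;  2α = 28.07°
n_0 = (-0.7241, +0.6897)
n_1 = (-0.4043, -0.9146)
n_2 = (+0.8863, -0.4630)
n_3 = (+0.4764, +0.8792)
  (0,1): δ = 70.25°  ·
  (0,2): δ = 16.02°  ✓
  (0,3): δ = 105.15°  ·
  (1,2): δ = 93.73°  ·
  (1,3): δ = 4.60°  ✓
  (2,3): δ = 90.87°  ·
antipodal pairs: 2

count = 2; pairs: (0,2), (1,3)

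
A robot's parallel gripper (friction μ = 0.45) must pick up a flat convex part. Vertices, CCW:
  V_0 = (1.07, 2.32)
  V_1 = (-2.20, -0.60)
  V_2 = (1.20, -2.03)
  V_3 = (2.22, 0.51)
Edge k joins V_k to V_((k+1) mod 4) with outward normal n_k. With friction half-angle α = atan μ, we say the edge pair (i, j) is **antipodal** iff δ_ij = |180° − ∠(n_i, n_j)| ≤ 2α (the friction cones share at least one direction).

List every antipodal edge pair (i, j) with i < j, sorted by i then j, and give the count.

α = atan 0.45 = 24.23°;  2α = 48.46°
n_0 = (-0.6661, +0.7459)
n_1 = (-0.3877, -0.9218)
n_2 = (+0.9280, -0.3727)
n_3 = (+0.8440, +0.5363)
  (0,1): δ = 64.57°  ·
  (0,2): δ = 26.36°  ✓
  (0,3): δ = 80.67°  ·
  (1,2): δ = 89.07°  ·
  (1,3): δ = 34.76°  ✓
  (2,3): δ = 125.69°  ·
antipodal pairs: 2

count = 2; pairs: (0,2), (1,3)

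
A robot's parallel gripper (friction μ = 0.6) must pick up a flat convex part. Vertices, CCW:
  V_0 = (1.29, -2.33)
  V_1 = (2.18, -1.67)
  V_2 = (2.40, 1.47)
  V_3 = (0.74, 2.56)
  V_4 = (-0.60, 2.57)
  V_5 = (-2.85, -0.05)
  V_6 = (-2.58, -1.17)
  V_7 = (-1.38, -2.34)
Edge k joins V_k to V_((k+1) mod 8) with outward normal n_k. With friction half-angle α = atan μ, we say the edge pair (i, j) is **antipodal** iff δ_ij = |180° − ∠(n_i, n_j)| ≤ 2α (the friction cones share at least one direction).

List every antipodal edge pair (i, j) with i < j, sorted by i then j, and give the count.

α = atan 0.6 = 30.96°;  2α = 61.93°
n_0 = (+0.5957, -0.8032)
n_1 = (+0.9976, -0.0699)
n_2 = (+0.5489, +0.8359)
n_3 = (+0.0075, +1.0000)
n_4 = (-0.7586, +0.6515)
n_5 = (-0.9722, -0.2344)
n_6 = (-0.6981, -0.7160)
n_7 = (+0.0037, -1.0000)
  (0,1): δ = 130.57°  ·
  (0,2): δ = 69.85°  ·
  (0,3): δ = 36.99°  ✓
  (0,4): δ = 12.79°  ✓
  (0,5): δ = 66.99°  ·
  (0,6): δ = 99.17°  ·
  (0,7): δ = 143.65°  ·
  (1,2): δ = 119.28°  ·
  (1,3): δ = 86.42°  ·
  (1,4): δ = 36.65°  ✓
  (1,5): δ = 17.56°  ✓
  (1,6): δ = 49.73°  ✓
  (1,7): δ = 94.22°  ·
  (2,3): δ = 147.14°  ·
  (2,4): δ = 97.37°  ·
  (2,5): δ = 43.16°  ✓
  (2,6): δ = 10.98°  ✓
  (2,7): δ = 33.50°  ✓
  (3,4): δ = 130.23°  ·
  (3,5): δ = 76.02°  ·
  (3,6): δ = 43.85°  ✓
  (3,7): δ = 0.64°  ✓
  (4,5): δ = 125.79°  ·
  (4,6): δ = 93.62°  ·
  (4,7): δ = 49.13°  ✓
  (5,6): δ = 147.83°  ·
  (5,7): δ = 103.34°  ·
  (6,7): δ = 135.51°  ·
antipodal pairs: 11

count = 11; pairs: (0,3), (0,4), (1,4), (1,5), (1,6), (2,5), (2,6), (2,7), (3,6), (3,7), (4,7)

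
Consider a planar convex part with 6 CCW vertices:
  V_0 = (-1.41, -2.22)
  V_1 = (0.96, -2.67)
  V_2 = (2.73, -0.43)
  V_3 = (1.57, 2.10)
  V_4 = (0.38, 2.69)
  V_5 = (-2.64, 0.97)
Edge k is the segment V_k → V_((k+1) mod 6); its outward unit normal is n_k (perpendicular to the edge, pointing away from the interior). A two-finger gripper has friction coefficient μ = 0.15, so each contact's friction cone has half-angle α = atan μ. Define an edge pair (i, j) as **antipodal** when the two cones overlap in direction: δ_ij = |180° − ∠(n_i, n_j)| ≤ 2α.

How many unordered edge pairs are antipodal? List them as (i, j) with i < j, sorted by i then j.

count = 2; pairs: (0,3), (2,5)

α = atan 0.15 = 8.53°;  2α = 17.06°
n_0 = (-0.1865, -0.9824)
n_1 = (+0.7846, -0.6200)
n_2 = (+0.9090, +0.4168)
n_3 = (+0.4442, +0.8959)
n_4 = (-0.4949, +0.8690)
n_5 = (-0.9330, -0.3598)
  (0,1): δ = 117.56°  ·
  (0,2): δ = 54.62°  ·
  (0,3): δ = 15.62°  ✓
  (0,4): δ = 40.41°  ·
  (0,5): δ = 121.84°  ·
  (1,2): δ = 117.05°  ·
  (1,3): δ = 78.06°  ·
  (1,4): δ = 22.02°  ·
  (1,5): δ = 59.40°  ·
  (2,3): δ = 141.00°  ·
  (2,4): δ = 84.97°  ·
  (2,5): δ = 3.55°  ✓
  (3,4): δ = 123.96°  ·
  (3,5): δ = 42.54°  ·
  (4,5): δ = 98.58°  ·
antipodal pairs: 2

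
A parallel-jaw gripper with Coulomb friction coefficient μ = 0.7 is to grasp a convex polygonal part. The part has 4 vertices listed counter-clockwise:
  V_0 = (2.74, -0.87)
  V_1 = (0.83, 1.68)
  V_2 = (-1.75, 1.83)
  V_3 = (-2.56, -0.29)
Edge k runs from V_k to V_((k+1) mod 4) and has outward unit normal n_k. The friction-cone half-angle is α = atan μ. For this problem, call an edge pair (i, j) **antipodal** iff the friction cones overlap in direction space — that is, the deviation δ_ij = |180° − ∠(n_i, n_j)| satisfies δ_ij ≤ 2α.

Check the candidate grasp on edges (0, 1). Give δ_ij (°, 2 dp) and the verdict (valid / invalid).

δ = 130.16°, invalid

α = atan 0.7 = 34.99°;  2α = 69.98°
edge 0: e_0 = (-1.91, +2.55);  n_0 = (+0.8004, +0.5995)
edge 1: e_1 = (-2.58, +0.15);  n_1 = (+0.0580, +0.9983)
∠(n_0, n_1) = 49.84°
δ = |180° − 49.84°| = 130.16°
130.16° > 2α = 69.98°  →  invalid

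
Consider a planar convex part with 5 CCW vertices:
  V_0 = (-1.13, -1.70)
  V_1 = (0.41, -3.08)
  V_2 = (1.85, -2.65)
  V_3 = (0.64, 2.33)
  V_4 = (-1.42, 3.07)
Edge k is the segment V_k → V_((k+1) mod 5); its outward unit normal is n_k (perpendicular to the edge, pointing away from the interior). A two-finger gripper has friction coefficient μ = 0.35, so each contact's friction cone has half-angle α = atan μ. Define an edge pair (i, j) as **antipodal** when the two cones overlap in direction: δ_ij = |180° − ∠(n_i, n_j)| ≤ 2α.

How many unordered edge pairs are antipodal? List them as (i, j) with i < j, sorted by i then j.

count = 4; pairs: (0,2), (0,3), (1,3), (2,4)

α = atan 0.35 = 19.29°;  2α = 38.58°
n_0 = (-0.6674, -0.7447)
n_1 = (+0.2861, -0.9582)
n_2 = (+0.9717, +0.2361)
n_3 = (+0.3381, +0.9411)
n_4 = (-0.9982, -0.0607)
  (0,1): δ = 121.51°  ·
  (0,2): δ = 34.48°  ✓
  (0,3): δ = 22.10°  ✓
  (0,4): δ = 135.34°  ·
  (1,2): δ = 92.97°  ·
  (1,3): δ = 36.39°  ✓
  (1,4): δ = 76.85°  ·
  (2,3): δ = 123.42°  ·
  (2,4): δ = 10.18°  ✓
  (3,4): δ = 66.76°  ·
antipodal pairs: 4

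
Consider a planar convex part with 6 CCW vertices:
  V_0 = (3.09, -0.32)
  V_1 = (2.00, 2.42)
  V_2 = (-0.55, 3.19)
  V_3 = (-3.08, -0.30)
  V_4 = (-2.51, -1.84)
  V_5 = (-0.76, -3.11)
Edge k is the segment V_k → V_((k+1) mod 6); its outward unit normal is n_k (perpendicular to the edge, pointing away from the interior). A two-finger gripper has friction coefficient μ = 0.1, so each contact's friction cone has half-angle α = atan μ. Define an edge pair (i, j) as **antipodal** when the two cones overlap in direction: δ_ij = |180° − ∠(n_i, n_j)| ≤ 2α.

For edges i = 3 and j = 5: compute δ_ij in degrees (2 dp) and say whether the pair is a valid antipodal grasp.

α = atan 0.1 = 5.71°;  2α = 11.42°
edge 3: e_3 = (+0.57, -1.54);  n_3 = (-0.9378, -0.3471)
edge 5: e_5 = (+3.85, +2.79);  n_5 = (+0.5868, -0.8097)
∠(n_3, n_5) = 105.62°
δ = |180° − 105.62°| = 74.38°
74.38° > 2α = 11.42°  →  invalid

δ = 74.38°, invalid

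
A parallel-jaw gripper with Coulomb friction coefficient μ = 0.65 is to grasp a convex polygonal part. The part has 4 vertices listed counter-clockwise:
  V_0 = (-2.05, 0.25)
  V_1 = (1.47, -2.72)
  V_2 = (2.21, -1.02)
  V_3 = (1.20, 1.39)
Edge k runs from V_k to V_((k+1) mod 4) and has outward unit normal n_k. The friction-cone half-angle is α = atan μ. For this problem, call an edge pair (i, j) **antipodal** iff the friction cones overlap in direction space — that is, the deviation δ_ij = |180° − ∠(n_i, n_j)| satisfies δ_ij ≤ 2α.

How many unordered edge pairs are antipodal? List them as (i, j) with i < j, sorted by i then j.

α = atan 0.65 = 33.02°;  2α = 66.05°
n_0 = (-0.6449, -0.7643)
n_1 = (+0.9169, -0.3991)
n_2 = (+0.9223, +0.3865)
n_3 = (-0.3310, +0.9436)
  (0,1): δ = 73.37°  ·
  (0,2): δ = 27.11°  ✓
  (0,3): δ = 59.49°  ✓
  (1,2): δ = 133.74°  ·
  (1,3): δ = 47.15°  ✓
  (2,3): δ = 93.41°  ·
antipodal pairs: 3

count = 3; pairs: (0,2), (0,3), (1,3)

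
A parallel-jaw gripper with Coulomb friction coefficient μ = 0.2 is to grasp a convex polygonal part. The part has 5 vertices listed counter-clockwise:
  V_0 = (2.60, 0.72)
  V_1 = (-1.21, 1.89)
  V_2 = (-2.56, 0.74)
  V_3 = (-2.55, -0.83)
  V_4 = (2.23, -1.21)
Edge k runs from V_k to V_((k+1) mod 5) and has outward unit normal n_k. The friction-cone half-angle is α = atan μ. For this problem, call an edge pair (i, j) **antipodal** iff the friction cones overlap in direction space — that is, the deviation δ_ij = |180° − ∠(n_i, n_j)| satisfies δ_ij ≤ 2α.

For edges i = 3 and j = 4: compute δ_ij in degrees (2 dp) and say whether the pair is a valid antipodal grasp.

α = atan 0.2 = 11.31°;  2α = 22.62°
edge 3: e_3 = (+4.78, -0.38);  n_3 = (-0.0792, -0.9969)
edge 4: e_4 = (+0.37, +1.93);  n_4 = (+0.9821, -0.1883)
∠(n_3, n_4) = 83.69°
δ = |180° − 83.69°| = 96.31°
96.31° > 2α = 22.62°  →  invalid

δ = 96.31°, invalid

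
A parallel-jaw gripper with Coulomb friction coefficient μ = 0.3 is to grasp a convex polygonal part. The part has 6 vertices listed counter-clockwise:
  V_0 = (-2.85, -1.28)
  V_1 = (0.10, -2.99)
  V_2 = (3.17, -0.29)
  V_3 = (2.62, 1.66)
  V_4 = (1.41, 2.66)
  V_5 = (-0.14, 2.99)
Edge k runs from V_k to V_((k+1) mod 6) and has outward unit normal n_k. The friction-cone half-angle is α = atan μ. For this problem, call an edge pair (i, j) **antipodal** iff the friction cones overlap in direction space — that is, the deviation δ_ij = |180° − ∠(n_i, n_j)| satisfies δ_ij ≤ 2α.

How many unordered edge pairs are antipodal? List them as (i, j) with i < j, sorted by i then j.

count = 3; pairs: (0,3), (0,4), (1,5)

α = atan 0.3 = 16.70°;  2α = 33.40°
n_0 = (-0.5015, -0.8652)
n_1 = (+0.6604, -0.7509)
n_2 = (+0.9624, +0.2715)
n_3 = (+0.6370, +0.7708)
n_4 = (+0.2082, +0.9781)
n_5 = (-0.8443, +0.5359)
  (0,1): δ = 108.57°  ·
  (0,2): δ = 44.15°  ·
  (0,3): δ = 9.47°  ✓
  (0,4): δ = 18.08°  ✓
  (0,5): δ = 87.70°  ·
  (1,2): δ = 115.58°  ·
  (1,3): δ = 80.90°  ·
  (1,4): δ = 53.35°  ·
  (1,5): δ = 16.27°  ✓
  (2,3): δ = 145.32°  ·
  (2,4): δ = 117.77°  ·
  (2,5): δ = 48.15°  ·
  (3,4): δ = 152.45°  ·
  (3,5): δ = 82.83°  ·
  (4,5): δ = 110.38°  ·
antipodal pairs: 3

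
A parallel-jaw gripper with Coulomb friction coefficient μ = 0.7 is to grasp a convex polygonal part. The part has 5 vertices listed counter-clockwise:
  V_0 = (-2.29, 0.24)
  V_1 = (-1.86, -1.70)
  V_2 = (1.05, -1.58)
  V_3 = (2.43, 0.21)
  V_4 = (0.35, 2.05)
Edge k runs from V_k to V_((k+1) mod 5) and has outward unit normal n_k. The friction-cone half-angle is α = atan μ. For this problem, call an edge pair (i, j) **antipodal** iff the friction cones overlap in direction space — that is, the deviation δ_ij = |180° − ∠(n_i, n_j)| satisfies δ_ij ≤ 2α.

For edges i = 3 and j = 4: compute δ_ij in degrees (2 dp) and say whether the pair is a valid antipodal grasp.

α = atan 0.7 = 34.99°;  2α = 69.98°
edge 3: e_3 = (-2.08, +1.84);  n_3 = (+0.6626, +0.7490)
edge 4: e_4 = (-2.64, -1.81);  n_4 = (-0.5655, +0.8248)
∠(n_3, n_4) = 75.93°
δ = |180° − 75.93°| = 104.07°
104.07° > 2α = 69.98°  →  invalid

δ = 104.07°, invalid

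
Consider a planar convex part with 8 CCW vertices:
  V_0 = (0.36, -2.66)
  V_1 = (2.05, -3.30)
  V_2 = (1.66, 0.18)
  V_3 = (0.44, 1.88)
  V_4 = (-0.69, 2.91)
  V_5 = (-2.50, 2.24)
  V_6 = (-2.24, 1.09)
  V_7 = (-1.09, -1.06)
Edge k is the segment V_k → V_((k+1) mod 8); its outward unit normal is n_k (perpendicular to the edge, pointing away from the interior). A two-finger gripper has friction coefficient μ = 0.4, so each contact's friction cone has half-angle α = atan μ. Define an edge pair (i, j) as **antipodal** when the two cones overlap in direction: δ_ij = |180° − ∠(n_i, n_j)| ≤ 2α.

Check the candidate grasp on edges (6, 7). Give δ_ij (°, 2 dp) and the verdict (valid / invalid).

α = atan 0.4 = 21.80°;  2α = 43.60°
edge 6: e_6 = (+1.15, -2.15);  n_6 = (-0.8818, -0.4717)
edge 7: e_7 = (+1.45, -1.60);  n_7 = (-0.7410, -0.6715)
∠(n_6, n_7) = 14.04°
δ = |180° − 14.04°| = 165.96°
165.96° > 2α = 43.60°  →  invalid

δ = 165.96°, invalid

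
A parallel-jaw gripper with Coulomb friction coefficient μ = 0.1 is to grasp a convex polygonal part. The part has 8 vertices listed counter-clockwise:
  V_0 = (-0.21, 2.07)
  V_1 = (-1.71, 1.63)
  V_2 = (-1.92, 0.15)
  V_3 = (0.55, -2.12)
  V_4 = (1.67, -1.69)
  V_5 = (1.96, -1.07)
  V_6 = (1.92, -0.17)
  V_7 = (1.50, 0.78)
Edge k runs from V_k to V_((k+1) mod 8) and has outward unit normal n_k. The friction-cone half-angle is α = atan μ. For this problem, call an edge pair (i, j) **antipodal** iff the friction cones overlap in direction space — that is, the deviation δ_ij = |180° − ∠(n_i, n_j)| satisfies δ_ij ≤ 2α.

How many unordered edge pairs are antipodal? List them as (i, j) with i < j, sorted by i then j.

count = 3; pairs: (0,3), (1,5), (2,7)

α = atan 0.1 = 5.71°;  2α = 11.42°
n_0 = (-0.2815, +0.9596)
n_1 = (-0.9901, +0.1405)
n_2 = (-0.6767, -0.7363)
n_3 = (+0.3584, -0.9336)
n_4 = (+0.9058, -0.4237)
n_5 = (+0.9990, +0.0444)
n_6 = (+0.9146, +0.4044)
n_7 = (+0.6022, +0.7983)
  (0,1): δ = 114.42°  ·
  (0,2): δ = 58.93°  ·
  (0,3): δ = 4.66°  ✓
  (0,4): δ = 48.58°  ·
  (0,5): δ = 76.20°  ·
  (0,6): δ = 97.50°  ·
  (0,7): δ = 126.62°  ·
  (1,2): δ = 124.51°  ·
  (1,3): δ = 60.92°  ·
  (1,4): δ = 16.99°  ·
  (1,5): δ = 10.62°  ✓
  (1,6): δ = 31.93°  ·
  (1,7): δ = 61.05°  ·
  (2,3): δ = 116.41°  ·
  (2,4): δ = 72.48°  ·
  (2,5): δ = 44.87°  ·
  (2,6): δ = 23.57°  ·
  (2,7): δ = 5.55°  ✓
  (3,4): δ = 136.07°  ·
  (3,5): δ = 108.46°  ·
  (3,6): δ = 87.15°  ·
  (3,7): δ = 58.03°  ·
  (4,5): δ = 152.39°  ·
  (4,6): δ = 131.08°  ·
  (4,7): δ = 101.96°  ·
  (5,6): δ = 158.69°  ·
  (5,7): δ = 129.58°  ·
  (6,7): δ = 150.88°  ·
antipodal pairs: 3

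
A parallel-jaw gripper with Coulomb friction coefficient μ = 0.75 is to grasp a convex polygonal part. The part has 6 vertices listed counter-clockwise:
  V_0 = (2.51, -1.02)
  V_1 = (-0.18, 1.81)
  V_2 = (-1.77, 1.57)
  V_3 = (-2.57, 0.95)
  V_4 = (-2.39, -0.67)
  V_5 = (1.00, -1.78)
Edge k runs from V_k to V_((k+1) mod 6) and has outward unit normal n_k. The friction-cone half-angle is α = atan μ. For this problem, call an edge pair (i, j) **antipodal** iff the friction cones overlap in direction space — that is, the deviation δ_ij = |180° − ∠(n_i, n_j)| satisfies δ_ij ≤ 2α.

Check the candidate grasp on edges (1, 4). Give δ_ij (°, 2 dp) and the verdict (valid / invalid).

α = atan 0.75 = 36.87°;  2α = 73.74°
edge 1: e_1 = (-1.59, -0.24);  n_1 = (-0.1493, +0.9888)
edge 4: e_4 = (+3.39, -1.11);  n_4 = (-0.3112, -0.9504)
∠(n_1, n_4) = 153.29°
δ = |180° − 153.29°| = 26.71°
26.71° ≤ 2α = 73.74°  →  valid

δ = 26.71°, valid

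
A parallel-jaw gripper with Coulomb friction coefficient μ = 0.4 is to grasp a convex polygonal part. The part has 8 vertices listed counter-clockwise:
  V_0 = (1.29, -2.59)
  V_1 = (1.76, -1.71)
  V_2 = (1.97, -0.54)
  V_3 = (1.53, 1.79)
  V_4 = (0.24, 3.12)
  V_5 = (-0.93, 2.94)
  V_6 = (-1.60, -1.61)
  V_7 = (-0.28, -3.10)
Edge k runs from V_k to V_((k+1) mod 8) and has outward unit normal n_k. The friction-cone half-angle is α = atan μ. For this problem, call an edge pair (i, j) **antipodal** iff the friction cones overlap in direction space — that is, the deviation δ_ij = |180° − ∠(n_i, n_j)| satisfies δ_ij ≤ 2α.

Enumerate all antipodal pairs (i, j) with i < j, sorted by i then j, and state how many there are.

α = atan 0.4 = 21.80°;  2α = 43.60°
n_0 = (+0.8821, -0.4711)
n_1 = (+0.9843, -0.1767)
n_2 = (+0.9826, +0.1856)
n_3 = (+0.7178, +0.6962)
n_4 = (-0.1521, +0.9884)
n_5 = (-0.9893, +0.1457)
n_6 = (-0.7485, -0.6631)
n_7 = (+0.3089, -0.9511)
  (0,1): δ = 162.07°  ·
  (0,2): δ = 141.20°  ·
  (0,3): δ = 107.77°  ·
  (0,4): δ = 53.15°  ·
  (0,5): δ = 19.73°  ✓
  (0,6): δ = 69.64°  ·
  (0,7): δ = 136.10°  ·
  (1,2): δ = 159.13°  ·
  (1,3): δ = 125.70°  ·
  (1,4): δ = 71.08°  ·
  (1,5): δ = 1.80°  ✓
  (1,6): δ = 51.71°  ·
  (1,7): δ = 118.17°  ·
  (2,3): δ = 146.57°  ·
  (2,4): δ = 91.95°  ·
  (2,5): δ = 19.07°  ✓
  (2,6): δ = 30.84°  ✓
  (2,7): δ = 97.30°  ·
  (3,4): δ = 125.38°  ·
  (3,5): δ = 52.50°  ·
  (3,6): δ = 2.59°  ✓
  (3,7): δ = 63.87°  ·
  (4,5): δ = 107.12°  ·
  (4,6): δ = 57.21°  ·
  (4,7): δ = 9.25°  ✓
  (5,6): δ = 130.09°  ·
  (5,7): δ = 63.63°  ·
  (6,7): δ = 113.54°  ·
antipodal pairs: 6

count = 6; pairs: (0,5), (1,5), (2,5), (2,6), (3,6), (4,7)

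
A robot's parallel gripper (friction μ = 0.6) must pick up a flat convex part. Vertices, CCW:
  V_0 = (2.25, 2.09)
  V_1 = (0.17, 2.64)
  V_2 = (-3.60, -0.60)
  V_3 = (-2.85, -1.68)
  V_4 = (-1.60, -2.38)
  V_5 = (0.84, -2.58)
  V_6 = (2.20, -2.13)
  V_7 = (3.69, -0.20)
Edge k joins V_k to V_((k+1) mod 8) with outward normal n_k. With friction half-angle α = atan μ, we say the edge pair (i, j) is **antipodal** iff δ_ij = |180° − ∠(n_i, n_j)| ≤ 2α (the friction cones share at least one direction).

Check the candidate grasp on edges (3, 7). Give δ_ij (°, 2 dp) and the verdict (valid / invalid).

α = atan 0.6 = 30.96°;  2α = 61.93°
edge 3: e_3 = (+1.25, -0.70);  n_3 = (-0.4886, -0.8725)
edge 7: e_7 = (-1.44, +2.29);  n_7 = (+0.8465, +0.5323)
∠(n_3, n_7) = 151.41°
δ = |180° − 151.41°| = 28.59°
28.59° ≤ 2α = 61.93°  →  valid

δ = 28.59°, valid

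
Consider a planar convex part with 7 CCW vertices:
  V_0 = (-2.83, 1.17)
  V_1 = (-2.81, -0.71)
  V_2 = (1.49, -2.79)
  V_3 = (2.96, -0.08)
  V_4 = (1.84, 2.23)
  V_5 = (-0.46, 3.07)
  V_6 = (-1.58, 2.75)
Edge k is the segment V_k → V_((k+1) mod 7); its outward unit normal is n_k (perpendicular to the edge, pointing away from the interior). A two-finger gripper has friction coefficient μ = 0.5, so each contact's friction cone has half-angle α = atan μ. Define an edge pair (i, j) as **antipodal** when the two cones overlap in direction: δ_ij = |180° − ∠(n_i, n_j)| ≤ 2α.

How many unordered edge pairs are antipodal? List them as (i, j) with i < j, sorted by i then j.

α = atan 0.5 = 26.57°;  2α = 53.13°
n_0 = (-0.9999, -0.0106)
n_1 = (-0.4355, -0.9002)
n_2 = (+0.8790, -0.4768)
n_3 = (+0.8998, +0.4363)
n_4 = (+0.3431, +0.9393)
n_5 = (-0.2747, +0.9615)
n_6 = (-0.7842, +0.6204)
  (0,1): δ = 116.42°  ·
  (0,2): δ = 29.09°  ✓
  (0,3): δ = 25.26°  ✓
  (0,4): δ = 69.33°  ·
  (0,5): δ = 105.34°  ·
  (0,6): δ = 141.04°  ·
  (1,2): δ = 92.66°  ·
  (1,3): δ = 38.32°  ✓
  (1,4): δ = 5.75°  ✓
  (1,5): δ = 41.76°  ✓
  (1,6): δ = 77.47°  ·
  (2,3): δ = 125.66°  ·
  (2,4): δ = 81.59°  ·
  (2,5): δ = 45.58°  ✓
  (2,6): δ = 9.87°  ✓
  (3,4): δ = 135.93°  ·
  (3,5): δ = 99.92°  ·
  (3,6): δ = 64.22°  ·
  (4,5): δ = 143.99°  ·
  (4,6): δ = 108.29°  ·
  (5,6): δ = 144.29°  ·
antipodal pairs: 7

count = 7; pairs: (0,2), (0,3), (1,3), (1,4), (1,5), (2,5), (2,6)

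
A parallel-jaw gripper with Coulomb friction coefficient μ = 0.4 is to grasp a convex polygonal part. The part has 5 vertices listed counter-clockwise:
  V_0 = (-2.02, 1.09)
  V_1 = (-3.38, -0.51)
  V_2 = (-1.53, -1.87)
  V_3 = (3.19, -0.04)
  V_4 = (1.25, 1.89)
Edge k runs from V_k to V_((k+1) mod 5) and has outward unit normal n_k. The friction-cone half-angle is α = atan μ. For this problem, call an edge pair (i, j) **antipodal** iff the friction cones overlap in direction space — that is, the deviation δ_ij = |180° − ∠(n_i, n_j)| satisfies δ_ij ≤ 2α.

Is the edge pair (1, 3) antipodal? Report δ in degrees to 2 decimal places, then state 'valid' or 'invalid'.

α = atan 0.4 = 21.80°;  2α = 43.60°
edge 1: e_1 = (+1.85, -1.36);  n_1 = (-0.5923, -0.8057)
edge 3: e_3 = (-1.94, +1.93);  n_3 = (+0.7053, +0.7089)
∠(n_1, n_3) = 171.47°
δ = |180° − 171.47°| = 8.53°
8.53° ≤ 2α = 43.60°  →  valid

δ = 8.53°, valid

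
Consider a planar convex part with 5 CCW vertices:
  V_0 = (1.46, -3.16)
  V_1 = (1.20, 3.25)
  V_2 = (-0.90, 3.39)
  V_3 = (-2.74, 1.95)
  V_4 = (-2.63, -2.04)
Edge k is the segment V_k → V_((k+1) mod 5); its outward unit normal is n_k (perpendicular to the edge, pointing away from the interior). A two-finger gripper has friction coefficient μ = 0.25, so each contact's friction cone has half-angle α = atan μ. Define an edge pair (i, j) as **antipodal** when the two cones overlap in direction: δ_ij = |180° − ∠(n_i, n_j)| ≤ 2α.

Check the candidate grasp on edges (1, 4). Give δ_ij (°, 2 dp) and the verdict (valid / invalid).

α = atan 0.25 = 14.04°;  2α = 28.07°
edge 1: e_1 = (-2.10, +0.14);  n_1 = (+0.0665, +0.9978)
edge 4: e_4 = (+4.09, -1.12);  n_4 = (-0.2641, -0.9645)
∠(n_1, n_4) = 168.50°
δ = |180° − 168.50°| = 11.50°
11.50° ≤ 2α = 28.07°  →  valid

δ = 11.50°, valid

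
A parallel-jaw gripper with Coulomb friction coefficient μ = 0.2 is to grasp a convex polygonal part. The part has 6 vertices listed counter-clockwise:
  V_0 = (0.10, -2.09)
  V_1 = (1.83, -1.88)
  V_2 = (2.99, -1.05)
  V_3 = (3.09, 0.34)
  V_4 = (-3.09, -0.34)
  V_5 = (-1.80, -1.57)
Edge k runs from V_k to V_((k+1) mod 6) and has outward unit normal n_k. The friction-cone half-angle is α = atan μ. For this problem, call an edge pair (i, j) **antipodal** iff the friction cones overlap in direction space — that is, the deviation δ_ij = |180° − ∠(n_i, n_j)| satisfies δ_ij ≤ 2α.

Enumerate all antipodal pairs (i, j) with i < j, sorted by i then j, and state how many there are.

α = atan 0.2 = 11.31°;  2α = 22.62°
n_0 = (+0.1205, -0.9927)
n_1 = (+0.5819, -0.8133)
n_2 = (+0.9974, -0.0718)
n_3 = (-0.1094, +0.9940)
n_4 = (-0.6901, -0.7237)
n_5 = (-0.2640, -0.9645)
  (0,1): δ = 151.34°  ·
  (0,2): δ = 101.04°  ·
  (0,3): δ = 0.64°  ✓
  (0,4): δ = 129.44°  ·
  (0,5): δ = 157.77°  ·
  (1,2): δ = 129.70°  ·
  (1,3): δ = 29.31°  ·
  (1,4): δ = 100.78°  ·
  (1,5): δ = 129.11°  ·
  (2,3): δ = 79.61°  ·
  (2,4): δ = 50.48°  ·
  (2,5): δ = 78.81°  ·
  (3,4): δ = 49.92°  ·
  (3,5): δ = 21.59°  ✓
  (4,5): δ = 151.67°  ·
antipodal pairs: 2

count = 2; pairs: (0,3), (3,5)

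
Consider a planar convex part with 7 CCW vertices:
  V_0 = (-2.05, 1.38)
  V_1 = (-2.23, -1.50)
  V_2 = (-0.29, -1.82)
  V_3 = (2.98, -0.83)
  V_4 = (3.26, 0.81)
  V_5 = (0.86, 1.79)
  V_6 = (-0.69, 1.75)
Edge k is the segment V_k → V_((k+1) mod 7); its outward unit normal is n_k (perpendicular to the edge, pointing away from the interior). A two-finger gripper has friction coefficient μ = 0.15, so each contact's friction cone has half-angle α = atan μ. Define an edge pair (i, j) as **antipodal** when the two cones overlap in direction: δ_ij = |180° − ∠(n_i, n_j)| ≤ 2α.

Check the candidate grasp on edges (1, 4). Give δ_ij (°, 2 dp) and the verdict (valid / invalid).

α = atan 0.15 = 8.53°;  2α = 17.06°
edge 1: e_1 = (+1.94, -0.32);  n_1 = (-0.1627, -0.9867)
edge 4: e_4 = (-2.40, +0.98);  n_4 = (+0.3780, +0.9258)
∠(n_1, n_4) = 167.15°
δ = |180° − 167.15°| = 12.85°
12.85° ≤ 2α = 17.06°  →  valid

δ = 12.85°, valid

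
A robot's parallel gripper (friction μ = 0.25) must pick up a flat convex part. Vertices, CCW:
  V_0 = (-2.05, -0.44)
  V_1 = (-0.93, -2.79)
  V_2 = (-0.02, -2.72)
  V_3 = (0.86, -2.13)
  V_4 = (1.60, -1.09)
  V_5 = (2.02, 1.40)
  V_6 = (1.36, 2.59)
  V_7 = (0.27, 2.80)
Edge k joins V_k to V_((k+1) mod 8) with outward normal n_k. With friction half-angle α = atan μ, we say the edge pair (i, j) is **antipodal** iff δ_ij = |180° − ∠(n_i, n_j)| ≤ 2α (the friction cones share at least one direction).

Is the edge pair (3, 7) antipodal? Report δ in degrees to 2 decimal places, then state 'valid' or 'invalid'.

α = atan 0.25 = 14.04°;  2α = 28.07°
edge 3: e_3 = (+0.74, +1.04);  n_3 = (+0.8148, -0.5798)
edge 7: e_7 = (-2.32, -3.24);  n_7 = (-0.8131, +0.5822)
∠(n_3, n_7) = 179.83°
δ = |180° − 179.83°| = 0.17°
0.17° ≤ 2α = 28.07°  →  valid

δ = 0.17°, valid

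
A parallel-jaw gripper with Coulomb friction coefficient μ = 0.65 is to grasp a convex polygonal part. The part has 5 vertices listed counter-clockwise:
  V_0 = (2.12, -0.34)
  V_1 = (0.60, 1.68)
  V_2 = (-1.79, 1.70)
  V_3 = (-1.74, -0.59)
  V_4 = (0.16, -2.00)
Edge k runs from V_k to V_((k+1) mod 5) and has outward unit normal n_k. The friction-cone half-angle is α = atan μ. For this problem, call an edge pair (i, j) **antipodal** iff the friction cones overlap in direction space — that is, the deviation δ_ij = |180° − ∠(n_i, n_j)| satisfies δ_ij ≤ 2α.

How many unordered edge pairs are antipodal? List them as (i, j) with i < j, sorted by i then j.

α = atan 0.65 = 33.02°;  2α = 66.05°
n_0 = (+0.7990, +0.6013)
n_1 = (+0.0084, +1.0000)
n_2 = (-0.9998, -0.0218)
n_3 = (-0.5959, -0.8030)
n_4 = (+0.6463, -0.7631)
  (0,1): δ = 127.44°  ·
  (0,2): δ = 35.71°  ✓
  (0,3): δ = 16.46°  ✓
  (0,4): δ = 93.30°  ·
  (1,2): δ = 88.27°  ·
  (1,3): δ = 36.10°  ✓
  (1,4): δ = 40.74°  ✓
  (2,3): δ = 127.83°  ·
  (2,4): δ = 50.99°  ✓
  (3,4): δ = 103.16°  ·
antipodal pairs: 5

count = 5; pairs: (0,2), (0,3), (1,3), (1,4), (2,4)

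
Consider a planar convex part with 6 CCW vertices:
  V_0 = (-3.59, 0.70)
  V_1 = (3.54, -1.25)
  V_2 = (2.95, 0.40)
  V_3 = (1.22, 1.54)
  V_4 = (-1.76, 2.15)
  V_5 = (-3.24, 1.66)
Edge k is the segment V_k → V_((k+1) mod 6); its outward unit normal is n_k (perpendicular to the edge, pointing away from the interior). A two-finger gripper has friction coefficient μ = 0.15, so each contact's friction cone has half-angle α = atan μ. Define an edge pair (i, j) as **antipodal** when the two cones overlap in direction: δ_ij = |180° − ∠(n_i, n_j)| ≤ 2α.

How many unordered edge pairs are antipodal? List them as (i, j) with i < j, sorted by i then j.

count = 1; pairs: (0,3)

α = atan 0.15 = 8.53°;  2α = 17.06°
n_0 = (-0.2638, -0.9646)
n_1 = (+0.9416, +0.3367)
n_2 = (+0.5502, +0.8350)
n_3 = (+0.2005, +0.9797)
n_4 = (-0.3143, +0.9493)
n_5 = (-0.9395, +0.3425)
  (0,1): δ = 55.03°  ·
  (0,2): δ = 18.09°  ·
  (0,3): δ = 3.73°  ✓
  (0,4): δ = 33.61°  ·
  (0,5): δ = 85.26°  ·
  (1,2): δ = 143.06°  ·
  (1,3): δ = 121.24°  ·
  (1,4): δ = 91.36°  ·
  (1,5): δ = 39.71°  ·
  (2,3): δ = 158.19°  ·
  (2,4): δ = 128.30°  ·
  (2,5): δ = 76.65°  ·
  (3,4): δ = 150.11°  ·
  (3,5): δ = 98.46°  ·
  (4,5): δ = 128.35°  ·
antipodal pairs: 1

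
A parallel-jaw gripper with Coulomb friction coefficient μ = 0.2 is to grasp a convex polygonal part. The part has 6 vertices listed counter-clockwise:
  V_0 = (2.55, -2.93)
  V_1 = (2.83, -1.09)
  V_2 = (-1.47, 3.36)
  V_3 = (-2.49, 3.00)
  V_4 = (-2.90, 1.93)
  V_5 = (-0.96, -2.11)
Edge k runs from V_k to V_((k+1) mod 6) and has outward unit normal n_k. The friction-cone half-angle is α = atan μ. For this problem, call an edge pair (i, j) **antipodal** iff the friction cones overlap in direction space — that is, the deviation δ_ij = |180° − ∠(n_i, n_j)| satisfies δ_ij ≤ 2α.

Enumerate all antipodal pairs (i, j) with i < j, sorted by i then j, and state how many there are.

α = atan 0.2 = 11.31°;  2α = 22.62°
n_0 = (+0.9886, -0.1504)
n_1 = (+0.7191, +0.6949)
n_2 = (-0.3328, +0.9430)
n_3 = (-0.9338, +0.3578)
n_4 = (-0.9015, -0.4329)
n_5 = (-0.2275, -0.9738)
  (0,1): δ = 127.33°  ·
  (0,2): δ = 61.91°  ·
  (0,3): δ = 12.31°  ✓
  (0,4): δ = 34.30°  ·
  (0,5): δ = 85.50°  ·
  (1,2): δ = 114.58°  ·
  (1,3): δ = 64.98°  ·
  (1,4): δ = 18.37°  ✓
  (1,5): δ = 32.83°  ·
  (2,3): δ = 130.41°  ·
  (2,4): δ = 83.79°  ·
  (2,5): δ = 32.59°  ·
  (3,4): δ = 133.38°  ·
  (3,5): δ = 82.18°  ·
  (4,5): δ = 128.80°  ·
antipodal pairs: 2

count = 2; pairs: (0,3), (1,4)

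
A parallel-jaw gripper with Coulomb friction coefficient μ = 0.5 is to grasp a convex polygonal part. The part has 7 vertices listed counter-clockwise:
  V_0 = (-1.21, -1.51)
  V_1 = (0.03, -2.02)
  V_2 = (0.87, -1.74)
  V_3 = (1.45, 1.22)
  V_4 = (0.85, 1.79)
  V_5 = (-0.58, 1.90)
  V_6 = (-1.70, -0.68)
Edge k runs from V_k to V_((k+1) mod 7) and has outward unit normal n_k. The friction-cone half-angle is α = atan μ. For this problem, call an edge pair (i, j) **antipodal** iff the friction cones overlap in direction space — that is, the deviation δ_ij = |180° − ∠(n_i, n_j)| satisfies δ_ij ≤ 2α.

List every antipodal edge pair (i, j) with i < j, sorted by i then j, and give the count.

count = 7; pairs: (0,3), (0,4), (1,4), (1,5), (2,5), (2,6), (3,6)

α = atan 0.5 = 26.57°;  2α = 53.13°
n_0 = (-0.3804, -0.9248)
n_1 = (+0.3162, -0.9487)
n_2 = (+0.9813, -0.1923)
n_3 = (+0.6887, +0.7250)
n_4 = (+0.0767, +0.9971)
n_5 = (-0.9173, +0.3982)
n_6 = (-0.8611, -0.5084)
  (0,1): δ = 139.21°  ·
  (0,2): δ = 78.73°  ·
  (0,3): δ = 21.17°  ✓
  (0,4): δ = 17.96°  ✓
  (0,5): δ = 88.89°  ·
  (0,6): δ = 142.91°  ·
  (1,2): δ = 119.52°  ·
  (1,3): δ = 61.97°  ·
  (1,4): δ = 22.83°  ✓
  (1,5): δ = 48.10°  ✓
  (1,6): δ = 102.12°  ·
  (2,3): δ = 122.44°  ·
  (2,4): δ = 83.31°  ·
  (2,5): δ = 12.38°  ✓
  (2,6): δ = 41.64°  ✓
  (3,4): δ = 140.87°  ·
  (3,5): δ = 69.93°  ·
  (3,6): δ = 15.91°  ✓
  (4,5): δ = 109.07°  ·
  (4,6): δ = 55.05°  ·
  (5,6): δ = 125.98°  ·
antipodal pairs: 7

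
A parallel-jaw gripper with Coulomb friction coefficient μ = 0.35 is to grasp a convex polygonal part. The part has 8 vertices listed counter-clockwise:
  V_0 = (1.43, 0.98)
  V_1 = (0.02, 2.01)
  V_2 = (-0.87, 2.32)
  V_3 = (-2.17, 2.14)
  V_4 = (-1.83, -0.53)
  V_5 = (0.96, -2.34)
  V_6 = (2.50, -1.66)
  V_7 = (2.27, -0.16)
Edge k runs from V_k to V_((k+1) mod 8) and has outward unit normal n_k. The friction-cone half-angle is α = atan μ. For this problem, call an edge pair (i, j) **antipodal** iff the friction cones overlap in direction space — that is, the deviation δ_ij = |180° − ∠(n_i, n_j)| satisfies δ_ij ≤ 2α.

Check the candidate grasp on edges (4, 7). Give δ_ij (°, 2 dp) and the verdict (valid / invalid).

δ = 20.64°, valid

α = atan 0.35 = 19.29°;  2α = 38.58°
edge 4: e_4 = (+2.79, -1.81);  n_4 = (-0.5442, -0.8389)
edge 7: e_7 = (-0.84, +1.14);  n_7 = (+0.8051, +0.5932)
∠(n_4, n_7) = 159.36°
δ = |180° − 159.36°| = 20.64°
20.64° ≤ 2α = 38.58°  →  valid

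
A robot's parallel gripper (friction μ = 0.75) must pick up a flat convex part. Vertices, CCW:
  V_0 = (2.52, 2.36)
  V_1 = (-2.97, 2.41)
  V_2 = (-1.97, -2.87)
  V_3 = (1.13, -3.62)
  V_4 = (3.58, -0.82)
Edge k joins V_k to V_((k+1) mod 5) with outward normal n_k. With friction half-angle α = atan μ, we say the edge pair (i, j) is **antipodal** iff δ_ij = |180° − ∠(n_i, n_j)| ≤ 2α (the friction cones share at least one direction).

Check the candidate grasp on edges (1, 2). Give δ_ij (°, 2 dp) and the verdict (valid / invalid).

δ = 114.32°, invalid

α = atan 0.75 = 36.87°;  2α = 73.74°
edge 1: e_1 = (+1.00, -5.28);  n_1 = (-0.9825, -0.1861)
edge 2: e_2 = (+3.10, -0.75);  n_2 = (-0.2352, -0.9720)
∠(n_1, n_2) = 65.68°
δ = |180° − 65.68°| = 114.32°
114.32° > 2α = 73.74°  →  invalid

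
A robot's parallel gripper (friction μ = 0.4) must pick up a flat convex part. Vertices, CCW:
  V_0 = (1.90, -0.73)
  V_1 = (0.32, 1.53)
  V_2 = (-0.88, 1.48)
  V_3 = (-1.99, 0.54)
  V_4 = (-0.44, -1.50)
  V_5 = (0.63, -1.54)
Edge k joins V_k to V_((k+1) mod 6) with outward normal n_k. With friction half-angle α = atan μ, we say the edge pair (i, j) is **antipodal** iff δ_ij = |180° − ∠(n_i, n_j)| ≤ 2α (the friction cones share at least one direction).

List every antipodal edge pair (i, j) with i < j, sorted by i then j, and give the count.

α = atan 0.4 = 21.80°;  2α = 43.60°
n_0 = (+0.8196, +0.5730)
n_1 = (-0.0416, +0.9991)
n_2 = (-0.6463, +0.7631)
n_3 = (-0.7962, -0.6050)
n_4 = (-0.0374, -0.9993)
n_5 = (+0.5377, -0.8431)
  (0,1): δ = 122.57°  ·
  (0,2): δ = 84.70°  ·
  (0,3): δ = 2.27°  ✓
  (0,4): δ = 52.90°  ·
  (0,5): δ = 87.57°  ·
  (1,2): δ = 142.13°  ·
  (1,3): δ = 55.16°  ·
  (1,4): δ = 4.53°  ✓
  (1,5): δ = 30.14°  ✓
  (2,3): δ = 93.03°  ·
  (2,4): δ = 42.40°  ✓
  (2,5): δ = 7.73°  ✓
  (3,4): δ = 129.37°  ·
  (3,5): δ = 94.70°  ·
  (4,5): δ = 145.33°  ·
antipodal pairs: 5

count = 5; pairs: (0,3), (1,4), (1,5), (2,4), (2,5)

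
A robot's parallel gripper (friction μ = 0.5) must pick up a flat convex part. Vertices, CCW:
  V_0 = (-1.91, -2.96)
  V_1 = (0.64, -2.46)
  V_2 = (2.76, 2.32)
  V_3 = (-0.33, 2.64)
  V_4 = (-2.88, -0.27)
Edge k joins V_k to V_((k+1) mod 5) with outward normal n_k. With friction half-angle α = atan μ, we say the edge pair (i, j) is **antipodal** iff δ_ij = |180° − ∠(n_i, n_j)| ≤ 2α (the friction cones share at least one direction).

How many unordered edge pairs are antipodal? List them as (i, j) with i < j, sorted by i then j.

count = 4; pairs: (0,2), (0,3), (1,3), (1,4)

α = atan 0.5 = 26.57°;  2α = 53.13°
n_0 = (+0.1924, -0.9813)
n_1 = (+0.9141, -0.4054)
n_2 = (+0.1030, +0.9947)
n_3 = (-0.7521, +0.6591)
n_4 = (-0.9407, -0.3392)
  (0,1): δ = 125.01°  ·
  (0,2): δ = 17.01°  ✓
  (0,3): δ = 37.68°  ✓
  (0,4): δ = 98.74°  ·
  (1,2): δ = 71.99°  ·
  (1,3): δ = 17.31°  ✓
  (1,4): δ = 43.75°  ✓
  (2,3): δ = 125.32°  ·
  (2,4): δ = 64.26°  ·
  (3,4): δ = 118.94°  ·
antipodal pairs: 4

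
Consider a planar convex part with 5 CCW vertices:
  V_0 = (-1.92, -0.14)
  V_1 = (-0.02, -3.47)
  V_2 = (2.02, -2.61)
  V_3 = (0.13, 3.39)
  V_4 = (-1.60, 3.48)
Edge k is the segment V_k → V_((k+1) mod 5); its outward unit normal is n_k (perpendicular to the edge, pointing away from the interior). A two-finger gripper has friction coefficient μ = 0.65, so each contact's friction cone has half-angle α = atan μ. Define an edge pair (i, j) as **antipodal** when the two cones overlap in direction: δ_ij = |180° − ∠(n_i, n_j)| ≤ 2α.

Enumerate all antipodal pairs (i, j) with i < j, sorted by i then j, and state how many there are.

α = atan 0.65 = 33.02°;  2α = 66.05°
n_0 = (-0.8686, -0.4956)
n_1 = (+0.3885, -0.9215)
n_2 = (+0.9538, +0.3004)
n_3 = (+0.0520, +0.9986)
n_4 = (-0.9961, +0.0881)
  (0,1): δ = 96.85°  ·
  (0,2): δ = 12.22°  ✓
  (0,3): δ = 57.31°  ✓
  (0,4): δ = 145.24°  ·
  (1,2): δ = 95.37°  ·
  (1,3): δ = 25.84°  ✓
  (1,4): δ = 62.09°  ✓
  (2,3): δ = 110.46°  ·
  (2,4): δ = 22.54°  ✓
  (3,4): δ = 92.07°  ·
antipodal pairs: 5

count = 5; pairs: (0,2), (0,3), (1,3), (1,4), (2,4)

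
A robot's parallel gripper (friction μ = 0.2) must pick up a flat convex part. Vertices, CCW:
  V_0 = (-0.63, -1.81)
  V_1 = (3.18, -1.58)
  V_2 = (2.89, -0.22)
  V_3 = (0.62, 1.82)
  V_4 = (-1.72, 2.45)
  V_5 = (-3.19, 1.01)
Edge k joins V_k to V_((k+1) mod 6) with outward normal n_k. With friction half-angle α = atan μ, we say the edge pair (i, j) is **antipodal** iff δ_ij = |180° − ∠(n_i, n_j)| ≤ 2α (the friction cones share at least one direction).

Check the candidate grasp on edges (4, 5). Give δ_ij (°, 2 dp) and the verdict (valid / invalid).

δ = 92.18°, invalid

α = atan 0.2 = 11.31°;  2α = 22.62°
edge 4: e_4 = (-1.47, -1.44);  n_4 = (-0.6998, +0.7144)
edge 5: e_5 = (+2.56, -2.82);  n_5 = (-0.7404, -0.6721)
∠(n_4, n_5) = 87.82°
δ = |180° − 87.82°| = 92.18°
92.18° > 2α = 22.62°  →  invalid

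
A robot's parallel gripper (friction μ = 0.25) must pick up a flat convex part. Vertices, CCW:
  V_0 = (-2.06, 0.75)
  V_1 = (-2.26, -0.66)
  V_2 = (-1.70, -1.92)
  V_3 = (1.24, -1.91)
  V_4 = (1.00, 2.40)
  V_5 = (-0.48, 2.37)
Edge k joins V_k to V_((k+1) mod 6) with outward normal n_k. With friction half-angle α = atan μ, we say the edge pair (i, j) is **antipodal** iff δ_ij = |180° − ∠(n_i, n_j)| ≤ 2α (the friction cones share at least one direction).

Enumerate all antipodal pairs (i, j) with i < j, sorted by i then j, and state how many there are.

count = 3; pairs: (0,3), (1,3), (2,4)

α = atan 0.25 = 14.04°;  2α = 28.07°
n_0 = (-0.9901, +0.1404)
n_1 = (-0.9138, -0.4061)
n_2 = (+0.0034, -1.0000)
n_3 = (+0.9985, +0.0556)
n_4 = (-0.0203, +0.9998)
n_5 = (-0.7159, +0.6982)
  (0,1): δ = 147.96°  ·
  (0,2): δ = 81.73°  ·
  (0,3): δ = 11.26°  ✓
  (0,4): δ = 99.23°  ·
  (0,5): δ = 143.79°  ·
  (1,2): δ = 113.77°  ·
  (1,3): δ = 20.78°  ✓
  (1,4): δ = 67.20°  ·
  (1,5): δ = 111.75°  ·
  (2,3): δ = 87.01°  ·
  (2,4): δ = 0.97°  ✓
  (2,5): δ = 45.52°  ·
  (3,4): δ = 92.03°  ·
  (3,5): δ = 47.47°  ·
  (4,5): δ = 135.45°  ·
antipodal pairs: 3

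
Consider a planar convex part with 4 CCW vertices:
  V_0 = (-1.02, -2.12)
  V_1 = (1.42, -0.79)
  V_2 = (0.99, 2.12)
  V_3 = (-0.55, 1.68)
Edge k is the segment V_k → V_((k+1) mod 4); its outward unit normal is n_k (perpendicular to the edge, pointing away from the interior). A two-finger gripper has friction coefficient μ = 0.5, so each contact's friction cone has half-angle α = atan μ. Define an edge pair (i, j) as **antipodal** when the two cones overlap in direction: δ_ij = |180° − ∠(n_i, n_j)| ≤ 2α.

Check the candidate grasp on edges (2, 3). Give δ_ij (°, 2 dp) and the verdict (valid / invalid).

α = atan 0.5 = 26.57°;  2α = 53.13°
edge 2: e_2 = (-1.54, -0.44);  n_2 = (-0.2747, +0.9615)
edge 3: e_3 = (-0.47, -3.80);  n_3 = (-0.9924, +0.1227)
∠(n_2, n_3) = 67.00°
δ = |180° − 67.00°| = 113.00°
113.00° > 2α = 53.13°  →  invalid

δ = 113.00°, invalid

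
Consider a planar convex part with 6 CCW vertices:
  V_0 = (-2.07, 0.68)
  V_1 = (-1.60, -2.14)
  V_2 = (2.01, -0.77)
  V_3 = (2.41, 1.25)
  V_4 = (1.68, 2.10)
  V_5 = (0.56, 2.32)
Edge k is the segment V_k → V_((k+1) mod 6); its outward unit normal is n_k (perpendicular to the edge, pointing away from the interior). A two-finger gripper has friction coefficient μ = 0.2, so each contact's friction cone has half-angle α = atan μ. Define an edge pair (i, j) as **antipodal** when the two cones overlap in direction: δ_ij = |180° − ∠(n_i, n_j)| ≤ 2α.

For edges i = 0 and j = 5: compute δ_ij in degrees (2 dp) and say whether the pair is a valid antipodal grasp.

α = atan 0.2 = 11.31°;  2α = 22.62°
edge 0: e_0 = (+0.47, -2.82);  n_0 = (-0.9864, -0.1644)
edge 5: e_5 = (-2.63, -1.64);  n_5 = (-0.5291, +0.8485)
∠(n_0, n_5) = 67.52°
δ = |180° − 67.52°| = 112.48°
112.48° > 2α = 22.62°  →  invalid

δ = 112.48°, invalid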